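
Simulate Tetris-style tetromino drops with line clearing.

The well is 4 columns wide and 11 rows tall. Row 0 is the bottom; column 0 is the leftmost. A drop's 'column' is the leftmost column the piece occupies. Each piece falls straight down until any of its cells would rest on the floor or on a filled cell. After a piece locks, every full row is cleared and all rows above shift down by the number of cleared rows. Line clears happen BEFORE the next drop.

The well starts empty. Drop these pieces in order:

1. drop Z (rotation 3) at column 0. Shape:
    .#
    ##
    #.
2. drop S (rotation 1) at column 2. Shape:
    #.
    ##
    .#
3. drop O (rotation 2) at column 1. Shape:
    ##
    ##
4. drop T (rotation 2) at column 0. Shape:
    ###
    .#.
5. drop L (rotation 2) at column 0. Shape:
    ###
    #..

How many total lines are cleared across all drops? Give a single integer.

Answer: 1

Derivation:
Drop 1: Z rot3 at col 0 lands with bottom-row=0; cleared 0 line(s) (total 0); column heights now [2 3 0 0], max=3
Drop 2: S rot1 at col 2 lands with bottom-row=0; cleared 1 line(s) (total 1); column heights now [1 2 2 1], max=2
Drop 3: O rot2 at col 1 lands with bottom-row=2; cleared 0 line(s) (total 1); column heights now [1 4 4 1], max=4
Drop 4: T rot2 at col 0 lands with bottom-row=4; cleared 0 line(s) (total 1); column heights now [6 6 6 1], max=6
Drop 5: L rot2 at col 0 lands with bottom-row=6; cleared 0 line(s) (total 1); column heights now [8 8 8 1], max=8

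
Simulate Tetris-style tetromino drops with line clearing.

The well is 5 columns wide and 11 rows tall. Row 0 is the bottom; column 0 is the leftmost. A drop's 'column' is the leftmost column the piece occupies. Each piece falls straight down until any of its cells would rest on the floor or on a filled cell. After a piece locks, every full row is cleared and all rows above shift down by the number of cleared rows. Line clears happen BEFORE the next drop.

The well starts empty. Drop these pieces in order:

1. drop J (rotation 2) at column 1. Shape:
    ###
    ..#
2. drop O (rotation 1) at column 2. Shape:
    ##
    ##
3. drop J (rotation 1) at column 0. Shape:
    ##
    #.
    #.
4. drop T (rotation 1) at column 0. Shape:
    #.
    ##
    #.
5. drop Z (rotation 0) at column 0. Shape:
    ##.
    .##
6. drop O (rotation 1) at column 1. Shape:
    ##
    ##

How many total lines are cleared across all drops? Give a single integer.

Answer: 0

Derivation:
Drop 1: J rot2 at col 1 lands with bottom-row=0; cleared 0 line(s) (total 0); column heights now [0 2 2 2 0], max=2
Drop 2: O rot1 at col 2 lands with bottom-row=2; cleared 0 line(s) (total 0); column heights now [0 2 4 4 0], max=4
Drop 3: J rot1 at col 0 lands with bottom-row=0; cleared 0 line(s) (total 0); column heights now [3 3 4 4 0], max=4
Drop 4: T rot1 at col 0 lands with bottom-row=3; cleared 0 line(s) (total 0); column heights now [6 5 4 4 0], max=6
Drop 5: Z rot0 at col 0 lands with bottom-row=5; cleared 0 line(s) (total 0); column heights now [7 7 6 4 0], max=7
Drop 6: O rot1 at col 1 lands with bottom-row=7; cleared 0 line(s) (total 0); column heights now [7 9 9 4 0], max=9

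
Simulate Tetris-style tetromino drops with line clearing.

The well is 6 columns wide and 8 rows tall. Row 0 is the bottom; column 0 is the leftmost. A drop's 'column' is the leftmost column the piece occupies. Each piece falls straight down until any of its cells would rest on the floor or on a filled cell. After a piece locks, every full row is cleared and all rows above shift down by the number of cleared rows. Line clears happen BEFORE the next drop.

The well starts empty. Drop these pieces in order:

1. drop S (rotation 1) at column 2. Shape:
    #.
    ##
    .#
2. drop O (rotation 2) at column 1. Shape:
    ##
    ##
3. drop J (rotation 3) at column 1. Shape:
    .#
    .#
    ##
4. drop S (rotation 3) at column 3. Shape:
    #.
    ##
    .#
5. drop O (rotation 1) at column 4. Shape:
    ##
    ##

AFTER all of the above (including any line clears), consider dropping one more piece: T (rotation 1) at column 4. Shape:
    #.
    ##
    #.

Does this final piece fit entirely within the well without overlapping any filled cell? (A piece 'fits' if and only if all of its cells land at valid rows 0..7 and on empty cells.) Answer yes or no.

Drop 1: S rot1 at col 2 lands with bottom-row=0; cleared 0 line(s) (total 0); column heights now [0 0 3 2 0 0], max=3
Drop 2: O rot2 at col 1 lands with bottom-row=3; cleared 0 line(s) (total 0); column heights now [0 5 5 2 0 0], max=5
Drop 3: J rot3 at col 1 lands with bottom-row=5; cleared 0 line(s) (total 0); column heights now [0 6 8 2 0 0], max=8
Drop 4: S rot3 at col 3 lands with bottom-row=1; cleared 0 line(s) (total 0); column heights now [0 6 8 4 3 0], max=8
Drop 5: O rot1 at col 4 lands with bottom-row=3; cleared 0 line(s) (total 0); column heights now [0 6 8 4 5 5], max=8
Test piece T rot1 at col 4 (width 2): heights before test = [0 6 8 4 5 5]; fits = True

Answer: yes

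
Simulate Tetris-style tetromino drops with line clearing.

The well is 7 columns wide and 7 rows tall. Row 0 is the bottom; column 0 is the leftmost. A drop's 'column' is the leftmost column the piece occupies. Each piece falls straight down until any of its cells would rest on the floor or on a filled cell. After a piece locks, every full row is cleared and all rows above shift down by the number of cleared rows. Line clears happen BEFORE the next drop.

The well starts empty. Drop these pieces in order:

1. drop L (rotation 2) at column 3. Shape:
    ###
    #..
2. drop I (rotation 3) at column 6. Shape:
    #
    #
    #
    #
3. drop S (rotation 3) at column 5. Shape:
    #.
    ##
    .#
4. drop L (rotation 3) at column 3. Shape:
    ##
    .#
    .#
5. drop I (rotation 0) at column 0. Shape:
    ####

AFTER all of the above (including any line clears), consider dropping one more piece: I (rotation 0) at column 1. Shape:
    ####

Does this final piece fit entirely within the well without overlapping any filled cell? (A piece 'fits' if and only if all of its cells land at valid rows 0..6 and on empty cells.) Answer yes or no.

Answer: yes

Derivation:
Drop 1: L rot2 at col 3 lands with bottom-row=0; cleared 0 line(s) (total 0); column heights now [0 0 0 2 2 2 0], max=2
Drop 2: I rot3 at col 6 lands with bottom-row=0; cleared 0 line(s) (total 0); column heights now [0 0 0 2 2 2 4], max=4
Drop 3: S rot3 at col 5 lands with bottom-row=4; cleared 0 line(s) (total 0); column heights now [0 0 0 2 2 7 6], max=7
Drop 4: L rot3 at col 3 lands with bottom-row=2; cleared 0 line(s) (total 0); column heights now [0 0 0 5 5 7 6], max=7
Drop 5: I rot0 at col 0 lands with bottom-row=5; cleared 0 line(s) (total 0); column heights now [6 6 6 6 5 7 6], max=7
Test piece I rot0 at col 1 (width 4): heights before test = [6 6 6 6 5 7 6]; fits = True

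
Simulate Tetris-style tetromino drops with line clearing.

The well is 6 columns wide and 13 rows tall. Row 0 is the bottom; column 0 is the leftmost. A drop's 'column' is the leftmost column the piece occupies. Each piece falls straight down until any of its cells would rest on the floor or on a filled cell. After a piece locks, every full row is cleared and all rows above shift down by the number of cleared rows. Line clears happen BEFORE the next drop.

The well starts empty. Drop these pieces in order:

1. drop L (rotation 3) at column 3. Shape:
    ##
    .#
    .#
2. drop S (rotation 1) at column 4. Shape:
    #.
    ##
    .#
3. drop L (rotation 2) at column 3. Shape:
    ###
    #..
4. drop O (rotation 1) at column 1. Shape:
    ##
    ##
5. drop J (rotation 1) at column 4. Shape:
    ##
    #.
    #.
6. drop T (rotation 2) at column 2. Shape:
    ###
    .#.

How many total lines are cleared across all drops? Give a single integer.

Drop 1: L rot3 at col 3 lands with bottom-row=0; cleared 0 line(s) (total 0); column heights now [0 0 0 3 3 0], max=3
Drop 2: S rot1 at col 4 lands with bottom-row=2; cleared 0 line(s) (total 0); column heights now [0 0 0 3 5 4], max=5
Drop 3: L rot2 at col 3 lands with bottom-row=4; cleared 0 line(s) (total 0); column heights now [0 0 0 6 6 6], max=6
Drop 4: O rot1 at col 1 lands with bottom-row=0; cleared 0 line(s) (total 0); column heights now [0 2 2 6 6 6], max=6
Drop 5: J rot1 at col 4 lands with bottom-row=6; cleared 0 line(s) (total 0); column heights now [0 2 2 6 9 9], max=9
Drop 6: T rot2 at col 2 lands with bottom-row=8; cleared 0 line(s) (total 0); column heights now [0 2 10 10 10 9], max=10

Answer: 0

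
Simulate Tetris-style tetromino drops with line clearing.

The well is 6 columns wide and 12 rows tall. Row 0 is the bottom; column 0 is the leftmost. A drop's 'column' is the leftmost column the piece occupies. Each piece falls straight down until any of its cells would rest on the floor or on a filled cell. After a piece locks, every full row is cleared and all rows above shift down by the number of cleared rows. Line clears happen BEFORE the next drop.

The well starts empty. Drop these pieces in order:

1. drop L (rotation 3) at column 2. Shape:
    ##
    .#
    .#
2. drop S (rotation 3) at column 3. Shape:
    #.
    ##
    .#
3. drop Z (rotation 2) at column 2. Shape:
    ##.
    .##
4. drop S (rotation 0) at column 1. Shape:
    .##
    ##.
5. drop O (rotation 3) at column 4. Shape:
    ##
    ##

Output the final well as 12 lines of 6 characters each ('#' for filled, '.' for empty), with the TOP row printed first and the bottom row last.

Answer: ......
......
......
..##..
.##.##
..####
...##.
...#..
...##.
..###.
...#..
...#..

Derivation:
Drop 1: L rot3 at col 2 lands with bottom-row=0; cleared 0 line(s) (total 0); column heights now [0 0 3 3 0 0], max=3
Drop 2: S rot3 at col 3 lands with bottom-row=2; cleared 0 line(s) (total 0); column heights now [0 0 3 5 4 0], max=5
Drop 3: Z rot2 at col 2 lands with bottom-row=5; cleared 0 line(s) (total 0); column heights now [0 0 7 7 6 0], max=7
Drop 4: S rot0 at col 1 lands with bottom-row=7; cleared 0 line(s) (total 0); column heights now [0 8 9 9 6 0], max=9
Drop 5: O rot3 at col 4 lands with bottom-row=6; cleared 0 line(s) (total 0); column heights now [0 8 9 9 8 8], max=9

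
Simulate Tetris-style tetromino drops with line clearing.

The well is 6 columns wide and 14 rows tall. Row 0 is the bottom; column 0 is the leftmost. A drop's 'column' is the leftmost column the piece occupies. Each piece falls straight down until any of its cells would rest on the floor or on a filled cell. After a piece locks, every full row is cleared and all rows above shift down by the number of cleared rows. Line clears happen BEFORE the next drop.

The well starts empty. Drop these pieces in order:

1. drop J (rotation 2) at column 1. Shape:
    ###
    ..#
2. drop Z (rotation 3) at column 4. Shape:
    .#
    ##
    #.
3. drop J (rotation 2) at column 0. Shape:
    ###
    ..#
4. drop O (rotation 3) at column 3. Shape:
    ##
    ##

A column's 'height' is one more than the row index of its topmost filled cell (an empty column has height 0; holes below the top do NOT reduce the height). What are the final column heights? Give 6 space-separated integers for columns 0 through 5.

Drop 1: J rot2 at col 1 lands with bottom-row=0; cleared 0 line(s) (total 0); column heights now [0 2 2 2 0 0], max=2
Drop 2: Z rot3 at col 4 lands with bottom-row=0; cleared 0 line(s) (total 0); column heights now [0 2 2 2 2 3], max=3
Drop 3: J rot2 at col 0 lands with bottom-row=2; cleared 0 line(s) (total 0); column heights now [4 4 4 2 2 3], max=4
Drop 4: O rot3 at col 3 lands with bottom-row=2; cleared 0 line(s) (total 0); column heights now [4 4 4 4 4 3], max=4

Answer: 4 4 4 4 4 3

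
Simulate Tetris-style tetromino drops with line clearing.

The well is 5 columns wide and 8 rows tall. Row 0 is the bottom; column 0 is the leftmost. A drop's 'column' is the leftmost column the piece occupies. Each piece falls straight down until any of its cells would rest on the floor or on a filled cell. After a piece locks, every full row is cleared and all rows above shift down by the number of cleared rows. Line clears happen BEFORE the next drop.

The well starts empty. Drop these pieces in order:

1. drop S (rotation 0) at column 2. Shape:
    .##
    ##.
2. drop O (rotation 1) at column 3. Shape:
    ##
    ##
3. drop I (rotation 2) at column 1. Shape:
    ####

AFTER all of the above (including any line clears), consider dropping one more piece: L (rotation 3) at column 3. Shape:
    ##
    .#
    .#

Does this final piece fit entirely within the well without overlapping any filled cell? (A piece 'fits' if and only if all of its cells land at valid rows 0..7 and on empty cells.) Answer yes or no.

Answer: yes

Derivation:
Drop 1: S rot0 at col 2 lands with bottom-row=0; cleared 0 line(s) (total 0); column heights now [0 0 1 2 2], max=2
Drop 2: O rot1 at col 3 lands with bottom-row=2; cleared 0 line(s) (total 0); column heights now [0 0 1 4 4], max=4
Drop 3: I rot2 at col 1 lands with bottom-row=4; cleared 0 line(s) (total 0); column heights now [0 5 5 5 5], max=5
Test piece L rot3 at col 3 (width 2): heights before test = [0 5 5 5 5]; fits = True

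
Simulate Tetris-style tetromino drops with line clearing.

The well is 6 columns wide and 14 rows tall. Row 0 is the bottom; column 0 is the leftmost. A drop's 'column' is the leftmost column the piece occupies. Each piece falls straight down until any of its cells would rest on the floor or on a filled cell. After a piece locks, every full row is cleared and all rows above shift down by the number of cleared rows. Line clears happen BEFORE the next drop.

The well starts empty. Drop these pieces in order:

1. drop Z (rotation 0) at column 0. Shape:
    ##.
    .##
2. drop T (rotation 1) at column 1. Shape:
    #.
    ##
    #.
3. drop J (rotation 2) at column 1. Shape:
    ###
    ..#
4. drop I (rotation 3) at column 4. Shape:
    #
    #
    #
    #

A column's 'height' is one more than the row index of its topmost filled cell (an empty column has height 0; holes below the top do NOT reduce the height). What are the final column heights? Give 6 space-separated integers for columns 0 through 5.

Answer: 2 6 6 6 4 0

Derivation:
Drop 1: Z rot0 at col 0 lands with bottom-row=0; cleared 0 line(s) (total 0); column heights now [2 2 1 0 0 0], max=2
Drop 2: T rot1 at col 1 lands with bottom-row=2; cleared 0 line(s) (total 0); column heights now [2 5 4 0 0 0], max=5
Drop 3: J rot2 at col 1 lands with bottom-row=4; cleared 0 line(s) (total 0); column heights now [2 6 6 6 0 0], max=6
Drop 4: I rot3 at col 4 lands with bottom-row=0; cleared 0 line(s) (total 0); column heights now [2 6 6 6 4 0], max=6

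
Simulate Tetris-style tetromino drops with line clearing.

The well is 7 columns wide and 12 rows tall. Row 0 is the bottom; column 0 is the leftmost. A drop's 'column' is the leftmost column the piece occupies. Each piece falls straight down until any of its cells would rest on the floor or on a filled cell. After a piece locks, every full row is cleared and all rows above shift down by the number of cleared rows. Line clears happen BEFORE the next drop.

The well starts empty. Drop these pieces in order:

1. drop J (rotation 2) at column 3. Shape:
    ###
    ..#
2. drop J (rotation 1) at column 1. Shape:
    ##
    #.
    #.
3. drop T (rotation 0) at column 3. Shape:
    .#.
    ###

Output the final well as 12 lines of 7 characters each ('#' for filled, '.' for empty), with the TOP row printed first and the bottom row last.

Answer: .......
.......
.......
.......
.......
.......
.......
.......
....#..
.#####.
.#.###.
.#...#.

Derivation:
Drop 1: J rot2 at col 3 lands with bottom-row=0; cleared 0 line(s) (total 0); column heights now [0 0 0 2 2 2 0], max=2
Drop 2: J rot1 at col 1 lands with bottom-row=0; cleared 0 line(s) (total 0); column heights now [0 3 3 2 2 2 0], max=3
Drop 3: T rot0 at col 3 lands with bottom-row=2; cleared 0 line(s) (total 0); column heights now [0 3 3 3 4 3 0], max=4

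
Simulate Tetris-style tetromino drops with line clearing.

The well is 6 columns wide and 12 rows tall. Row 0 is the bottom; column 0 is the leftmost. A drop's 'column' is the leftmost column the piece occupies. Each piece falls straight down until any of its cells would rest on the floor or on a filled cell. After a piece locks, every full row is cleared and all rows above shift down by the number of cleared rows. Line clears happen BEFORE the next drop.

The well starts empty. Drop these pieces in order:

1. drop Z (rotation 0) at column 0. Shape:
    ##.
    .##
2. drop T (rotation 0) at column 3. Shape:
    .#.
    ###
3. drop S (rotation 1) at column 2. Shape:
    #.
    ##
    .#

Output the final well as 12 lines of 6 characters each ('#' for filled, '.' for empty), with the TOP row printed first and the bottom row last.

Drop 1: Z rot0 at col 0 lands with bottom-row=0; cleared 0 line(s) (total 0); column heights now [2 2 1 0 0 0], max=2
Drop 2: T rot0 at col 3 lands with bottom-row=0; cleared 0 line(s) (total 0); column heights now [2 2 1 1 2 1], max=2
Drop 3: S rot1 at col 2 lands with bottom-row=1; cleared 0 line(s) (total 0); column heights now [2 2 4 3 2 1], max=4

Answer: ......
......
......
......
......
......
......
......
..#...
..##..
##.##.
.#####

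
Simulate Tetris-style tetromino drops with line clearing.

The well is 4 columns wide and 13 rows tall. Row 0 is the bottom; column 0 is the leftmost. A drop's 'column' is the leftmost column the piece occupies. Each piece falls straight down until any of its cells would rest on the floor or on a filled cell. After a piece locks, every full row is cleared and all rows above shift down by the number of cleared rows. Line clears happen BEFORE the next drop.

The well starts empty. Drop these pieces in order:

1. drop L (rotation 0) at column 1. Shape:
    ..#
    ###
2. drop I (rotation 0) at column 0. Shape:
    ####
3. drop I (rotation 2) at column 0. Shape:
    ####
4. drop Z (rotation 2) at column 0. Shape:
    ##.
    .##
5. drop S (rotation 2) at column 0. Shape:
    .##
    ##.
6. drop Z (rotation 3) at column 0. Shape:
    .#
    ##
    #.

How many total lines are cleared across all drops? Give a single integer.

Answer: 2

Derivation:
Drop 1: L rot0 at col 1 lands with bottom-row=0; cleared 0 line(s) (total 0); column heights now [0 1 1 2], max=2
Drop 2: I rot0 at col 0 lands with bottom-row=2; cleared 1 line(s) (total 1); column heights now [0 1 1 2], max=2
Drop 3: I rot2 at col 0 lands with bottom-row=2; cleared 1 line(s) (total 2); column heights now [0 1 1 2], max=2
Drop 4: Z rot2 at col 0 lands with bottom-row=1; cleared 0 line(s) (total 2); column heights now [3 3 2 2], max=3
Drop 5: S rot2 at col 0 lands with bottom-row=3; cleared 0 line(s) (total 2); column heights now [4 5 5 2], max=5
Drop 6: Z rot3 at col 0 lands with bottom-row=4; cleared 0 line(s) (total 2); column heights now [6 7 5 2], max=7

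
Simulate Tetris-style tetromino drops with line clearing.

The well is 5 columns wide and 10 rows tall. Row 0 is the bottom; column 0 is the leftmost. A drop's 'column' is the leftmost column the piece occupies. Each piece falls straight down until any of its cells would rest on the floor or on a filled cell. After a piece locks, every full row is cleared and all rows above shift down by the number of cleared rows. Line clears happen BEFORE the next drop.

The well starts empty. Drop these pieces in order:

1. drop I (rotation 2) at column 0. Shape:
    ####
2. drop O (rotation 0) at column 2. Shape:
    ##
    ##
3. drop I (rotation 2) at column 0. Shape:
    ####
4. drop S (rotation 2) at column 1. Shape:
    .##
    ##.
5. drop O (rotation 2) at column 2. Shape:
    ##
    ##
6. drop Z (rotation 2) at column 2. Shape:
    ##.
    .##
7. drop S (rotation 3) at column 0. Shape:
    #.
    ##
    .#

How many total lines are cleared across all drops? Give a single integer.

Answer: 0

Derivation:
Drop 1: I rot2 at col 0 lands with bottom-row=0; cleared 0 line(s) (total 0); column heights now [1 1 1 1 0], max=1
Drop 2: O rot0 at col 2 lands with bottom-row=1; cleared 0 line(s) (total 0); column heights now [1 1 3 3 0], max=3
Drop 3: I rot2 at col 0 lands with bottom-row=3; cleared 0 line(s) (total 0); column heights now [4 4 4 4 0], max=4
Drop 4: S rot2 at col 1 lands with bottom-row=4; cleared 0 line(s) (total 0); column heights now [4 5 6 6 0], max=6
Drop 5: O rot2 at col 2 lands with bottom-row=6; cleared 0 line(s) (total 0); column heights now [4 5 8 8 0], max=8
Drop 6: Z rot2 at col 2 lands with bottom-row=8; cleared 0 line(s) (total 0); column heights now [4 5 10 10 9], max=10
Drop 7: S rot3 at col 0 lands with bottom-row=5; cleared 0 line(s) (total 0); column heights now [8 7 10 10 9], max=10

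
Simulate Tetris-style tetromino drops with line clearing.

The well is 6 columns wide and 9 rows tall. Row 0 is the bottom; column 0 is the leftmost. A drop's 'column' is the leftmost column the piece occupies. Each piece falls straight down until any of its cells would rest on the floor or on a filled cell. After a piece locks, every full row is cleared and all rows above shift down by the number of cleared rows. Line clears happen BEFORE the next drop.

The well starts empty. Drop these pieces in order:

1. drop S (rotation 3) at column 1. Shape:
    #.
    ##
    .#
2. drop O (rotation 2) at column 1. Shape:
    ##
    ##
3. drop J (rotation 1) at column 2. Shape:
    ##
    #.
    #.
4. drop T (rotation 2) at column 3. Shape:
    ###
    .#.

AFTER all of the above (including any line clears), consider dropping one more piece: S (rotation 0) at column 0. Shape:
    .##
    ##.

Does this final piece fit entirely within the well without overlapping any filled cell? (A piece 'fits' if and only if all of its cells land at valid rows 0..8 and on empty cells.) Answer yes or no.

Drop 1: S rot3 at col 1 lands with bottom-row=0; cleared 0 line(s) (total 0); column heights now [0 3 2 0 0 0], max=3
Drop 2: O rot2 at col 1 lands with bottom-row=3; cleared 0 line(s) (total 0); column heights now [0 5 5 0 0 0], max=5
Drop 3: J rot1 at col 2 lands with bottom-row=5; cleared 0 line(s) (total 0); column heights now [0 5 8 8 0 0], max=8
Drop 4: T rot2 at col 3 lands with bottom-row=7; cleared 0 line(s) (total 0); column heights now [0 5 8 9 9 9], max=9
Test piece S rot0 at col 0 (width 3): heights before test = [0 5 8 9 9 9]; fits = True

Answer: yes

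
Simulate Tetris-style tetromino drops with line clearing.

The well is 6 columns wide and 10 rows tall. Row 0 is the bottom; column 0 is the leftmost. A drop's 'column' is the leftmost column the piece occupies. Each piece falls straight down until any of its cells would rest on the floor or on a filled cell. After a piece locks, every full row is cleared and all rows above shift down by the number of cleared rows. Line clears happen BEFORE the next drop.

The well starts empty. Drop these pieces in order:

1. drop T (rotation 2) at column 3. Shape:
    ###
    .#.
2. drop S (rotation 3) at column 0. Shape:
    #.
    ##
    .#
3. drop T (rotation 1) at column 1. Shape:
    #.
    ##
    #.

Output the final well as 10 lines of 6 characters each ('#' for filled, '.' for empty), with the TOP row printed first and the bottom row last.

Drop 1: T rot2 at col 3 lands with bottom-row=0; cleared 0 line(s) (total 0); column heights now [0 0 0 2 2 2], max=2
Drop 2: S rot3 at col 0 lands with bottom-row=0; cleared 0 line(s) (total 0); column heights now [3 2 0 2 2 2], max=3
Drop 3: T rot1 at col 1 lands with bottom-row=2; cleared 0 line(s) (total 0); column heights now [3 5 4 2 2 2], max=5

Answer: ......
......
......
......
......
.#....
.##...
##....
##.###
.#..#.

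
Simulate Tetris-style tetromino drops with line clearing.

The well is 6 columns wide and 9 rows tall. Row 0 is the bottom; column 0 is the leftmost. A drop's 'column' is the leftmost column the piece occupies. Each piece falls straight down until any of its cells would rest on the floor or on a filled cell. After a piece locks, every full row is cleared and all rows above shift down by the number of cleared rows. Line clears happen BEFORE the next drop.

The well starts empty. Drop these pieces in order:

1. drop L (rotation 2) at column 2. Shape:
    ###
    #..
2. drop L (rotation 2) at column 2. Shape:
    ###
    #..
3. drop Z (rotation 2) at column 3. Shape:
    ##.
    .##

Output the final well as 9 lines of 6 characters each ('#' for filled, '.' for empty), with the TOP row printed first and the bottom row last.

Drop 1: L rot2 at col 2 lands with bottom-row=0; cleared 0 line(s) (total 0); column heights now [0 0 2 2 2 0], max=2
Drop 2: L rot2 at col 2 lands with bottom-row=2; cleared 0 line(s) (total 0); column heights now [0 0 4 4 4 0], max=4
Drop 3: Z rot2 at col 3 lands with bottom-row=4; cleared 0 line(s) (total 0); column heights now [0 0 4 6 6 5], max=6

Answer: ......
......
......
...##.
....##
..###.
..#...
..###.
..#...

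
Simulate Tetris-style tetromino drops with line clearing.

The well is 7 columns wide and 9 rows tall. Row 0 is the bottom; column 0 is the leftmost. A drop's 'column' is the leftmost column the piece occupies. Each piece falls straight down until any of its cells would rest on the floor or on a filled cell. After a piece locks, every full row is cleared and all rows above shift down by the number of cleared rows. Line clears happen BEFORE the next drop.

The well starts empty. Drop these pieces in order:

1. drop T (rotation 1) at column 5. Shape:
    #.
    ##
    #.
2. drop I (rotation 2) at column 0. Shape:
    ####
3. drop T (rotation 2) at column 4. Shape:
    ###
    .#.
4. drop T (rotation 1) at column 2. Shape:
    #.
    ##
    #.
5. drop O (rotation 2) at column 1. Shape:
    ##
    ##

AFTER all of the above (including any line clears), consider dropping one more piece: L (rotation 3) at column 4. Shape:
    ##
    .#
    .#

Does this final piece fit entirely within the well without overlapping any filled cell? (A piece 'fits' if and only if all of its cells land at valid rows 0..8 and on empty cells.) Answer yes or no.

Drop 1: T rot1 at col 5 lands with bottom-row=0; cleared 0 line(s) (total 0); column heights now [0 0 0 0 0 3 2], max=3
Drop 2: I rot2 at col 0 lands with bottom-row=0; cleared 0 line(s) (total 0); column heights now [1 1 1 1 0 3 2], max=3
Drop 3: T rot2 at col 4 lands with bottom-row=3; cleared 0 line(s) (total 0); column heights now [1 1 1 1 5 5 5], max=5
Drop 4: T rot1 at col 2 lands with bottom-row=1; cleared 0 line(s) (total 0); column heights now [1 1 4 3 5 5 5], max=5
Drop 5: O rot2 at col 1 lands with bottom-row=4; cleared 0 line(s) (total 0); column heights now [1 6 6 3 5 5 5], max=6
Test piece L rot3 at col 4 (width 2): heights before test = [1 6 6 3 5 5 5]; fits = True

Answer: yes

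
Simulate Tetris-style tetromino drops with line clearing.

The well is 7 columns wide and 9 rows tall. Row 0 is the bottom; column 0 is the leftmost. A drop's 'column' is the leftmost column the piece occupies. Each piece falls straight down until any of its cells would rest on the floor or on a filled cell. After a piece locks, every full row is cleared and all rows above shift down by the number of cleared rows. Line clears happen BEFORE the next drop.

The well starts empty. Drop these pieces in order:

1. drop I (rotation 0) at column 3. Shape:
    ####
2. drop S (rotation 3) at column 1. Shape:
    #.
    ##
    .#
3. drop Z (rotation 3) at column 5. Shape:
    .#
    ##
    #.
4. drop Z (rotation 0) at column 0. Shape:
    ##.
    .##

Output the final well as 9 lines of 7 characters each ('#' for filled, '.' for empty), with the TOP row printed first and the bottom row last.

Answer: .......
.......
.......
.......
##.....
.##...#
.#...##
.##..#.
..#####

Derivation:
Drop 1: I rot0 at col 3 lands with bottom-row=0; cleared 0 line(s) (total 0); column heights now [0 0 0 1 1 1 1], max=1
Drop 2: S rot3 at col 1 lands with bottom-row=0; cleared 0 line(s) (total 0); column heights now [0 3 2 1 1 1 1], max=3
Drop 3: Z rot3 at col 5 lands with bottom-row=1; cleared 0 line(s) (total 0); column heights now [0 3 2 1 1 3 4], max=4
Drop 4: Z rot0 at col 0 lands with bottom-row=3; cleared 0 line(s) (total 0); column heights now [5 5 4 1 1 3 4], max=5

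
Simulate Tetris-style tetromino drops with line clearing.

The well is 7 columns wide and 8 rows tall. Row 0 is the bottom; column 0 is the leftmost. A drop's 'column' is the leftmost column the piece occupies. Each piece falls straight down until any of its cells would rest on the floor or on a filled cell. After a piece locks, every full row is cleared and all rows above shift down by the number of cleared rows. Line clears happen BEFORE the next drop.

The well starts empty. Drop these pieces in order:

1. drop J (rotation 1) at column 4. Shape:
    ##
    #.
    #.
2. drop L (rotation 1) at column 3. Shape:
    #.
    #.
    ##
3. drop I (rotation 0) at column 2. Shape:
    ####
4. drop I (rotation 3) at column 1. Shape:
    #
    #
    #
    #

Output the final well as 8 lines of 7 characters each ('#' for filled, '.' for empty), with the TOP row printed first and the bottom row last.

Answer: .......
..####.
...#...
...#...
.#.##..
.#..##.
.#..#..
.#..#..

Derivation:
Drop 1: J rot1 at col 4 lands with bottom-row=0; cleared 0 line(s) (total 0); column heights now [0 0 0 0 3 3 0], max=3
Drop 2: L rot1 at col 3 lands with bottom-row=3; cleared 0 line(s) (total 0); column heights now [0 0 0 6 4 3 0], max=6
Drop 3: I rot0 at col 2 lands with bottom-row=6; cleared 0 line(s) (total 0); column heights now [0 0 7 7 7 7 0], max=7
Drop 4: I rot3 at col 1 lands with bottom-row=0; cleared 0 line(s) (total 0); column heights now [0 4 7 7 7 7 0], max=7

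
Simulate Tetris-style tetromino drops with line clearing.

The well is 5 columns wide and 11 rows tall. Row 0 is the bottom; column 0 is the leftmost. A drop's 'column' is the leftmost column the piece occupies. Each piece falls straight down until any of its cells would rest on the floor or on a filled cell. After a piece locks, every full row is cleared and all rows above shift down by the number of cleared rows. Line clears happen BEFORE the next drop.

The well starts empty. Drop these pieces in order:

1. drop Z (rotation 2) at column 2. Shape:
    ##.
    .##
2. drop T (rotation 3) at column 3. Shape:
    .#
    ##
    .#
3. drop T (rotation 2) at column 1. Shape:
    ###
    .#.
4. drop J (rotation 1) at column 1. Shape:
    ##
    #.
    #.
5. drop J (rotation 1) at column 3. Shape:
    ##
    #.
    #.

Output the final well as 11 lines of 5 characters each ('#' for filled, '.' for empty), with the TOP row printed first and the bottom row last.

Drop 1: Z rot2 at col 2 lands with bottom-row=0; cleared 0 line(s) (total 0); column heights now [0 0 2 2 1], max=2
Drop 2: T rot3 at col 3 lands with bottom-row=1; cleared 0 line(s) (total 0); column heights now [0 0 2 3 4], max=4
Drop 3: T rot2 at col 1 lands with bottom-row=2; cleared 0 line(s) (total 0); column heights now [0 4 4 4 4], max=4
Drop 4: J rot1 at col 1 lands with bottom-row=4; cleared 0 line(s) (total 0); column heights now [0 7 7 4 4], max=7
Drop 5: J rot1 at col 3 lands with bottom-row=4; cleared 0 line(s) (total 0); column heights now [0 7 7 7 7], max=7

Answer: .....
.....
.....
.....
.####
.#.#.
.#.#.
.####
..###
..###
...##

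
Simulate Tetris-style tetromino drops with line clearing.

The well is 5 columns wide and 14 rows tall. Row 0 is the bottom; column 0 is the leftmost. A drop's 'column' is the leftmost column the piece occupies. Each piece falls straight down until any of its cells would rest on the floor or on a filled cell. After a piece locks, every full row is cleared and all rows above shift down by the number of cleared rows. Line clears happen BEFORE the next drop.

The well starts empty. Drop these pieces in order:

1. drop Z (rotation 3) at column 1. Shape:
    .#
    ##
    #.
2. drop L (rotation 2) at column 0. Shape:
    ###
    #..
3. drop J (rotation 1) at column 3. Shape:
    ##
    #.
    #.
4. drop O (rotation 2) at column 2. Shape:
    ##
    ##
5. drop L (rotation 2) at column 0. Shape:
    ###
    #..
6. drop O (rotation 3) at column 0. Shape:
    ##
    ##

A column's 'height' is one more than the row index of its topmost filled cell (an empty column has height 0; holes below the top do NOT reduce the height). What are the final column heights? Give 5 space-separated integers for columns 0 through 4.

Drop 1: Z rot3 at col 1 lands with bottom-row=0; cleared 0 line(s) (total 0); column heights now [0 2 3 0 0], max=3
Drop 2: L rot2 at col 0 lands with bottom-row=2; cleared 0 line(s) (total 0); column heights now [4 4 4 0 0], max=4
Drop 3: J rot1 at col 3 lands with bottom-row=0; cleared 0 line(s) (total 0); column heights now [4 4 4 3 3], max=4
Drop 4: O rot2 at col 2 lands with bottom-row=4; cleared 0 line(s) (total 0); column heights now [4 4 6 6 3], max=6
Drop 5: L rot2 at col 0 lands with bottom-row=5; cleared 0 line(s) (total 0); column heights now [7 7 7 6 3], max=7
Drop 6: O rot3 at col 0 lands with bottom-row=7; cleared 0 line(s) (total 0); column heights now [9 9 7 6 3], max=9

Answer: 9 9 7 6 3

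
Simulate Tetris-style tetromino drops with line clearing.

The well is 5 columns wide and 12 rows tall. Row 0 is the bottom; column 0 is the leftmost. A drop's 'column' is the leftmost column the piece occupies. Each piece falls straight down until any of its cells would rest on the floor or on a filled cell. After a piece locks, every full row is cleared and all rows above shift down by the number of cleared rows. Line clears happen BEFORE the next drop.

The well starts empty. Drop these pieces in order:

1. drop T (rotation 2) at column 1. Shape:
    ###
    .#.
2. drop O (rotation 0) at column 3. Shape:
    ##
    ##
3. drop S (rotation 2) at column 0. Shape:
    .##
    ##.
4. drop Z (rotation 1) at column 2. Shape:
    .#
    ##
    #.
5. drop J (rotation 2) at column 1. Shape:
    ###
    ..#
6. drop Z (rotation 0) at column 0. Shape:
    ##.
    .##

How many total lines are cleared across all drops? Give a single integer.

Answer: 0

Derivation:
Drop 1: T rot2 at col 1 lands with bottom-row=0; cleared 0 line(s) (total 0); column heights now [0 2 2 2 0], max=2
Drop 2: O rot0 at col 3 lands with bottom-row=2; cleared 0 line(s) (total 0); column heights now [0 2 2 4 4], max=4
Drop 3: S rot2 at col 0 lands with bottom-row=2; cleared 0 line(s) (total 0); column heights now [3 4 4 4 4], max=4
Drop 4: Z rot1 at col 2 lands with bottom-row=4; cleared 0 line(s) (total 0); column heights now [3 4 6 7 4], max=7
Drop 5: J rot2 at col 1 lands with bottom-row=7; cleared 0 line(s) (total 0); column heights now [3 9 9 9 4], max=9
Drop 6: Z rot0 at col 0 lands with bottom-row=9; cleared 0 line(s) (total 0); column heights now [11 11 10 9 4], max=11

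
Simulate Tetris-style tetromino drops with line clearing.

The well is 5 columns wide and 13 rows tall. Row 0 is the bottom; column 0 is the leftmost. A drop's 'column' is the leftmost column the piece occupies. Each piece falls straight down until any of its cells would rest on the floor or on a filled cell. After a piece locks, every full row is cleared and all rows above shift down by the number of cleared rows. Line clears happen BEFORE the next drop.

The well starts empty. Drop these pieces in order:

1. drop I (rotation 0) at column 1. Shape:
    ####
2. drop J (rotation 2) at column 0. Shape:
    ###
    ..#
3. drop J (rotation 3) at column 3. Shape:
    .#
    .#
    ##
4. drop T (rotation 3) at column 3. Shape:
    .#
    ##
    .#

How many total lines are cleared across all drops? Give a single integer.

Drop 1: I rot0 at col 1 lands with bottom-row=0; cleared 0 line(s) (total 0); column heights now [0 1 1 1 1], max=1
Drop 2: J rot2 at col 0 lands with bottom-row=1; cleared 0 line(s) (total 0); column heights now [3 3 3 1 1], max=3
Drop 3: J rot3 at col 3 lands with bottom-row=1; cleared 0 line(s) (total 0); column heights now [3 3 3 2 4], max=4
Drop 4: T rot3 at col 3 lands with bottom-row=4; cleared 0 line(s) (total 0); column heights now [3 3 3 6 7], max=7

Answer: 0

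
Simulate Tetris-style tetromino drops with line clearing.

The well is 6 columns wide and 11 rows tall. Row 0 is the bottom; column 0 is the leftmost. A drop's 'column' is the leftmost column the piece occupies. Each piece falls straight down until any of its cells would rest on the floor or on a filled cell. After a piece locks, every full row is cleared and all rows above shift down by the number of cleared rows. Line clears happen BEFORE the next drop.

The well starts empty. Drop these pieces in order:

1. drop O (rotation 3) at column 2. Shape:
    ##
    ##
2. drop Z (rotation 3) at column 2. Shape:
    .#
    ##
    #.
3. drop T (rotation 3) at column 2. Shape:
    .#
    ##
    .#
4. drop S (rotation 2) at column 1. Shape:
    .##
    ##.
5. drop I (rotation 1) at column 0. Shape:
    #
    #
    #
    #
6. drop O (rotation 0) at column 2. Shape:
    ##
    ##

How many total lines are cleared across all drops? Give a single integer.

Drop 1: O rot3 at col 2 lands with bottom-row=0; cleared 0 line(s) (total 0); column heights now [0 0 2 2 0 0], max=2
Drop 2: Z rot3 at col 2 lands with bottom-row=2; cleared 0 line(s) (total 0); column heights now [0 0 4 5 0 0], max=5
Drop 3: T rot3 at col 2 lands with bottom-row=5; cleared 0 line(s) (total 0); column heights now [0 0 7 8 0 0], max=8
Drop 4: S rot2 at col 1 lands with bottom-row=7; cleared 0 line(s) (total 0); column heights now [0 8 9 9 0 0], max=9
Drop 5: I rot1 at col 0 lands with bottom-row=0; cleared 0 line(s) (total 0); column heights now [4 8 9 9 0 0], max=9
Drop 6: O rot0 at col 2 lands with bottom-row=9; cleared 0 line(s) (total 0); column heights now [4 8 11 11 0 0], max=11

Answer: 0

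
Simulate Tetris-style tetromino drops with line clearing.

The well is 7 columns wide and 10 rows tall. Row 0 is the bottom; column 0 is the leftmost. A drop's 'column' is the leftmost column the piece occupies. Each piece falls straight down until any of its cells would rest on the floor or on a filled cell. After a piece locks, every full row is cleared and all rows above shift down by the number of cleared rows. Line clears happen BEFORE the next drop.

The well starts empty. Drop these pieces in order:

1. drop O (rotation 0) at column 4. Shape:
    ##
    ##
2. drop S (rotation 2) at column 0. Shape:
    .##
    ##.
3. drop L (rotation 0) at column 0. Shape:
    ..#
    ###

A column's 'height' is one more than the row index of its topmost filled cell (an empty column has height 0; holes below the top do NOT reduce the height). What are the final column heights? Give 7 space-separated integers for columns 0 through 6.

Answer: 3 3 4 0 2 2 0

Derivation:
Drop 1: O rot0 at col 4 lands with bottom-row=0; cleared 0 line(s) (total 0); column heights now [0 0 0 0 2 2 0], max=2
Drop 2: S rot2 at col 0 lands with bottom-row=0; cleared 0 line(s) (total 0); column heights now [1 2 2 0 2 2 0], max=2
Drop 3: L rot0 at col 0 lands with bottom-row=2; cleared 0 line(s) (total 0); column heights now [3 3 4 0 2 2 0], max=4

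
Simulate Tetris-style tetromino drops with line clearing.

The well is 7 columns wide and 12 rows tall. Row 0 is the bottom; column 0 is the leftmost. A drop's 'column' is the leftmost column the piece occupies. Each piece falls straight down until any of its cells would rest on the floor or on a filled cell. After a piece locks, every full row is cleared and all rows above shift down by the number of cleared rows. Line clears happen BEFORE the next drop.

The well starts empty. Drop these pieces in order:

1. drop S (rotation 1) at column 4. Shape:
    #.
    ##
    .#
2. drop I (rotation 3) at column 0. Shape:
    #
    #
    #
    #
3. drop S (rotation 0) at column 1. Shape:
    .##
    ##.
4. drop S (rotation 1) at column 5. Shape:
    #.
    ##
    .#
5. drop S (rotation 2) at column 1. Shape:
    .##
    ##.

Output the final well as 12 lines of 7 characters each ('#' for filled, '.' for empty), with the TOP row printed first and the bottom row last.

Answer: .......
.......
.......
.......
.......
.......
.......
.......
#.##.#.
###.###
#.#####
###..#.

Derivation:
Drop 1: S rot1 at col 4 lands with bottom-row=0; cleared 0 line(s) (total 0); column heights now [0 0 0 0 3 2 0], max=3
Drop 2: I rot3 at col 0 lands with bottom-row=0; cleared 0 line(s) (total 0); column heights now [4 0 0 0 3 2 0], max=4
Drop 3: S rot0 at col 1 lands with bottom-row=0; cleared 0 line(s) (total 0); column heights now [4 1 2 2 3 2 0], max=4
Drop 4: S rot1 at col 5 lands with bottom-row=1; cleared 0 line(s) (total 0); column heights now [4 1 2 2 3 4 3], max=4
Drop 5: S rot2 at col 1 lands with bottom-row=2; cleared 0 line(s) (total 0); column heights now [4 3 4 4 3 4 3], max=4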